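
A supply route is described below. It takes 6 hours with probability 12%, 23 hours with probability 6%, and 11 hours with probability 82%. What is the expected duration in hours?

11.12 hours

EV = 0.12 × 6 + 0.06 × 23 + 0.82 × 11 = 0.72 + 1.38 + 9.02 = 11.12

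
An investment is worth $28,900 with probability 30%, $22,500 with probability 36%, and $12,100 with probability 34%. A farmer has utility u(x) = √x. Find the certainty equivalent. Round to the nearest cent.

E[u] = 0.3·√28900 + 0.36·√22500 + 0.34·√12100 = 0.3·170 + 0.36·150 + 0.34·110 = 142.4
CE = (142.4)² = 20277.76

$20,277.76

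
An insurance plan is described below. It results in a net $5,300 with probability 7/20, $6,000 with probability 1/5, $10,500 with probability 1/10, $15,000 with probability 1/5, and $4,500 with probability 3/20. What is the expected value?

EV = 7/20 × 5300 + 1/5 × 6000 + 1/10 × 10500 + 1/5 × 15000 + 3/20 × 4500 = 1855 + 1200 + 1050 + 3000 + 675 = 7780

$7,780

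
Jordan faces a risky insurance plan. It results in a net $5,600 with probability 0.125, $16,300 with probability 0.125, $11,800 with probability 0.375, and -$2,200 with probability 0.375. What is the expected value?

$6,337.50

EV = 0.125 × 5600 + 0.125 × 16300 + 0.375 × 11800 + 0.375 × (-2200) = 700 + 2037.5 + 4425 − 825 = 6337.5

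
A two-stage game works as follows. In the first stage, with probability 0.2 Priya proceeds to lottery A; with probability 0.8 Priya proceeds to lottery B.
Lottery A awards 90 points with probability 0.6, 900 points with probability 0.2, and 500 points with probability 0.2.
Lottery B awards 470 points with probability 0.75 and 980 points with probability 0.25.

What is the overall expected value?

EV(A) = 0.6 × 90 + 0.2 × 900 + 0.2 × 500 = 54 + 180 + 100 = 334
EV(B) = 0.75 × 470 + 0.25 × 980 = 352.5 + 245 = 597.5
Overall = 0.2 × 334 + 0.8 × 597.5 = 66.8 + 478 = 544.8

544.8 points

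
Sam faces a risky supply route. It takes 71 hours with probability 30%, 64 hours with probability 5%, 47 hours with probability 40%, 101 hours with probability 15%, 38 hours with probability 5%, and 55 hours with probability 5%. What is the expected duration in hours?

63.1 hours

EV = 0.3 × 71 + 0.05 × 64 + 0.4 × 47 + 0.15 × 101 + 0.05 × 38 + 0.05 × 55 = 21.3 + 3.2 + 18.8 + 15.15 + 1.9 + 2.75 = 63.1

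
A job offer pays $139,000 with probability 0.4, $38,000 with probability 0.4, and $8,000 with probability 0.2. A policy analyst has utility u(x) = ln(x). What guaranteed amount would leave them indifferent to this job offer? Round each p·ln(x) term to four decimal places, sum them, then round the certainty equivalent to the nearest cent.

E[u] = 0.4·ln(139000) + 0.4·ln(38000) + 0.2·ln(8000) = 4.7369 + 4.2181 + 1.7974 = 10.7524
CE = e^10.7524 ≈ 46742.07

$46,742.07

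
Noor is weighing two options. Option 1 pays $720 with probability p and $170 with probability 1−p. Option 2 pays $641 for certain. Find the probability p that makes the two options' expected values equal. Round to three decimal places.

p·720 + (1−p)·170 = 641
550p + 170 = 641
p = (641 − 170) / 550

p = 0.856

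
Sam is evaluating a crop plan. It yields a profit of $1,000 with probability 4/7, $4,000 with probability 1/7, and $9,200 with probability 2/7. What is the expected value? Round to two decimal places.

$3,771.43

EV = 4/7 × 1000 + 1/7 × 4000 + 2/7 × 9200 = 571.4286 + 571.4286 + 2628.5714 = 3771.4286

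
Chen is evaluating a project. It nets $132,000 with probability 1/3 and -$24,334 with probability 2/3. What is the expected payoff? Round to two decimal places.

$27,777.33

EV = 1/3 × 132000 + 2/3 × (-24334) = 44000 − 16222.6667 = 27777.3333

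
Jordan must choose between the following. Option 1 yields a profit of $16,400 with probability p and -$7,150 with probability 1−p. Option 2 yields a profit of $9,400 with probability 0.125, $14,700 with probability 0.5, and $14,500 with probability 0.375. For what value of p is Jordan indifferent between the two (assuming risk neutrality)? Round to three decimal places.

p = 0.896

EV(Option 2) = 0.125 × 9400 + 0.5 × 14700 + 0.375 × 14500 = 1175 + 7350 + 5437.5 = 13962.5
p·16400 + (1−p)·(-7150) = 13962.5
23550p − 7150 = 13962.5
p = (13962.5 + 7150) / 23550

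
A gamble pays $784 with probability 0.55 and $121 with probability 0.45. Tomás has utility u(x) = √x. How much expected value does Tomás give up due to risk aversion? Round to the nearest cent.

$71.53

E[u] = 0.55·√784 + 0.45·√121 = 0.55·28 + 0.45·11 = 20.35
CE = (20.35)² = 414.1225
Risk premium = EV − CE = 485.65 − 414.1225 = 71.5275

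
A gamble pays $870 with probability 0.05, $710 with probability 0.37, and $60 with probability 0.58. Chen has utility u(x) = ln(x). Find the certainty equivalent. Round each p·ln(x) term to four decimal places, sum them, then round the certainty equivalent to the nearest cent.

$171.09

E[u] = 0.05·ln(870) + 0.37·ln(710) + 0.58·ln(60) = 0.3384 + 2.4291 + 2.3747 = 5.1422
CE = e^5.1422 ≈ 171.09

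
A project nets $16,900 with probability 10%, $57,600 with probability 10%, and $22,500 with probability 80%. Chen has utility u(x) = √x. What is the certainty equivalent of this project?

E[u] = 0.1·√16900 + 0.1·√57600 + 0.8·√22500 = 0.1·130 + 0.1·240 + 0.8·150 = 157
CE = (157)² = 24649

$24,649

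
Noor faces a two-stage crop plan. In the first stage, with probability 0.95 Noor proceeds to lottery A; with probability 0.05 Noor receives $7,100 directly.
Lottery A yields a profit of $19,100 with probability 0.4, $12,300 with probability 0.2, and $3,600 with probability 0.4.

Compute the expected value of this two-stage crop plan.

EV(A) = 0.4 × 19100 + 0.2 × 12300 + 0.4 × 3600 = 7640 + 2460 + 1440 = 11540
Branch B: 7100 (certain)
Overall = 0.95 × 11540 + 0.05 × 7100 = 10963 + 355 = 11318

$11,318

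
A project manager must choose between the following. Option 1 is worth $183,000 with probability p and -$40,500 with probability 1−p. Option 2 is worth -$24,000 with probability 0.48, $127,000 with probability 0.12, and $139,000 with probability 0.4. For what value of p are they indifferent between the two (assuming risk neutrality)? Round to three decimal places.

p = 0.447

EV(Option 2) = 0.48 × (-24000) + 0.12 × 127000 + 0.4 × 139000 = -11520 + 15240 + 55600 = 59320
p·183000 + (1−p)·(-40500) = 59320
223500p − 40500 = 59320
p = (59320 + 40500) / 223500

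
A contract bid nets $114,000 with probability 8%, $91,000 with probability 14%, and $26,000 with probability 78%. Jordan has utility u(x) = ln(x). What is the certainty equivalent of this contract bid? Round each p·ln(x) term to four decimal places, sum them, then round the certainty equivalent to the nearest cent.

E[u] = 0.08·ln(114000) + 0.14·ln(91000) + 0.78·ln(26000) = 0.9315 + 1.5986 + 7.9294 = 10.4595
CE = e^10.4595 ≈ 34874.11

$34,874.11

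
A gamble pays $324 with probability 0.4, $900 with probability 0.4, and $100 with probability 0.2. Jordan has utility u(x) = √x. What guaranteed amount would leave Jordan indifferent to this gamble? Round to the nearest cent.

E[u] = 0.4·√324 + 0.4·√900 + 0.2·√100 = 0.4·18 + 0.4·30 + 0.2·10 = 21.2
CE = (21.2)² = 449.44

$449.44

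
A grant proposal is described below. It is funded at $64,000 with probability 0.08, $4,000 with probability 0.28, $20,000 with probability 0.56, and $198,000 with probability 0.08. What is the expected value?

$33,280

EV = 0.08 × 64000 + 0.28 × 4000 + 0.56 × 20000 + 0.08 × 198000 = 5120 + 1120 + 11200 + 15840 = 33280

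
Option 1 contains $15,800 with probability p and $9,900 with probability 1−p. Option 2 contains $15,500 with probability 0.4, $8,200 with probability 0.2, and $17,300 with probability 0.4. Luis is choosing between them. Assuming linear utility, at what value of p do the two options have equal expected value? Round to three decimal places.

EV(Option 2) = 0.4 × 15500 + 0.2 × 8200 + 0.4 × 17300 = 6200 + 1640 + 6920 = 14760
p·15800 + (1−p)·9900 = 14760
5900p + 9900 = 14760
p = (14760 − 9900) / 5900

p = 0.824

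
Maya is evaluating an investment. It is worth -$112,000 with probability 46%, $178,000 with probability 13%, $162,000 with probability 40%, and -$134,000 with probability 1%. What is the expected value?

EV = 0.46 × (-112000) + 0.13 × 178000 + 0.4 × 162000 + 0.01 × (-134000) = -51520 + 23140 + 64800 − 1340 = 35080

$35,080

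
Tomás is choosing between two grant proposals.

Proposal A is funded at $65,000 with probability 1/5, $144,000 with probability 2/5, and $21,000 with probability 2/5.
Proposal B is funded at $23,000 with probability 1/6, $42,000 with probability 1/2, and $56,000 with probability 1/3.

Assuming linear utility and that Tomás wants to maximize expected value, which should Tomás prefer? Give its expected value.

Proposal A ($79,000)

Proposal A = 1/5 × 65000 + 2/5 × 144000 + 2/5 × 21000 = 13000 + 57600 + 8400 = 79000
Proposal B = 1/6 × 23000 + 1/2 × 42000 + 1/3 × 56000 = 3833.3333 + 21000 + 18666.6667 = 43500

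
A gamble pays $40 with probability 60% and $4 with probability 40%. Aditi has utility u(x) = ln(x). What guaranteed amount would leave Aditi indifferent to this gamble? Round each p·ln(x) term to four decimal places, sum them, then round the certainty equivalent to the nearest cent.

$15.92

E[u] = 0.6·ln(40) + 0.4·ln(4) = 2.2133 + 0.5545 = 2.7678
CE = e^2.7678 ≈ 15.92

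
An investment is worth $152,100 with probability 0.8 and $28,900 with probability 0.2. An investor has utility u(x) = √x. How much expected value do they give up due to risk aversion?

$7,744

E[u] = 0.8·√152100 + 0.2·√28900 = 0.8·390 + 0.2·170 = 346
CE = (346)² = 119716
Risk premium = EV − CE = 127460 − 119716 = 7744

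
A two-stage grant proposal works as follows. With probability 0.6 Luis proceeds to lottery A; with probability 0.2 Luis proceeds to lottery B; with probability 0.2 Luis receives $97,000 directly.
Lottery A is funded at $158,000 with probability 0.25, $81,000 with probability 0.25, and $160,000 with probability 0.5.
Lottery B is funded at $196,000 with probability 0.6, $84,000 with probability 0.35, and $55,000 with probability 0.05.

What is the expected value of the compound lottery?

$133,200

EV(A) = 0.25 × 158000 + 0.25 × 81000 + 0.5 × 160000 = 39500 + 20250 + 80000 = 139750
EV(B) = 0.6 × 196000 + 0.35 × 84000 + 0.05 × 55000 = 117600 + 29400 + 2750 = 149750
Branch C: 97000 (certain)
Overall = 0.6 × 139750 + 0.2 × 149750 + 0.2 × 97000 = 83850 + 29950 + 19400 = 133200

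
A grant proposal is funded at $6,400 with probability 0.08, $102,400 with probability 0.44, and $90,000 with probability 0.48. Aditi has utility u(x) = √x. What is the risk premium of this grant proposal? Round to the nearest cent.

E[u] = 0.08·√6400 + 0.44·√102400 + 0.48·√90000 = 0.08·80 + 0.44·320 + 0.48·300 = 291.2
CE = (291.2)² = 84797.44
Risk premium = EV − CE = 88768 − 84797.44 = 3970.56

$3,970.56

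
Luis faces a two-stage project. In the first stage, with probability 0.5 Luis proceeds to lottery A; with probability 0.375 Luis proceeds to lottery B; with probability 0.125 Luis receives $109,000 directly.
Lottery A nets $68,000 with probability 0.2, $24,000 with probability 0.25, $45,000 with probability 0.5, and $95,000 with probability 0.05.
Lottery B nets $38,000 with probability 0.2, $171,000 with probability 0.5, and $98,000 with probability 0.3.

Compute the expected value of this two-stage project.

EV(A) = 0.2 × 68000 + 0.25 × 24000 + 0.5 × 45000 + 0.05 × 95000 = 13600 + 6000 + 22500 + 4750 = 46850
EV(B) = 0.2 × 38000 + 0.5 × 171000 + 0.3 × 98000 = 7600 + 85500 + 29400 = 122500
Branch C: 109000 (certain)
Overall = 0.5 × 46850 + 0.375 × 122500 + 0.125 × 109000 = 23425 + 45937.5 + 13625 = 82987.5

$82,987.50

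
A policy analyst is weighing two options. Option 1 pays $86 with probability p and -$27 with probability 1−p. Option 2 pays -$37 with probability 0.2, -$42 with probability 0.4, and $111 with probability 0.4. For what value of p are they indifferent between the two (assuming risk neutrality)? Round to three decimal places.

p = 0.418

EV(Option 2) = 0.2 × (-37) + 0.4 × (-42) + 0.4 × 111 = -7.4 − 16.8 + 44.4 = 20.2
p·86 + (1−p)·(-27) = 20.2
113p − 27 = 20.2
p = (20.2 + 27) / 113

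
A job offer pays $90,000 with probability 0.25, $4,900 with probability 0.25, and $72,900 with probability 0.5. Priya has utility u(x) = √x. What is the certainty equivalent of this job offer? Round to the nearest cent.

$51,756.25

E[u] = 0.25·√90000 + 0.25·√4900 + 0.5·√72900 = 0.25·300 + 0.25·70 + 0.5·270 = 227.5
CE = (227.5)² = 51756.25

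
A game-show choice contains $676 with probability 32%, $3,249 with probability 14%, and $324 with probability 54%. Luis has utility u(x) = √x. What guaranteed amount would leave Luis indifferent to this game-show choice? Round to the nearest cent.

$677.04

E[u] = 0.32·√676 + 0.14·√3249 + 0.54·√324 = 0.32·26 + 0.14·57 + 0.54·18 = 26.02
CE = (26.02)² = 677.0404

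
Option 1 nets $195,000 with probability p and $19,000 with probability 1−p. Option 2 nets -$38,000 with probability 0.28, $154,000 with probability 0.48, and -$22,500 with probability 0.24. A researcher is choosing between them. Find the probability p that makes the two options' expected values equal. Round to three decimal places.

EV(Option 2) = 0.28 × (-38000) + 0.48 × 154000 + 0.24 × (-22500) = -10640 + 73920 − 5400 = 57880
p·195000 + (1−p)·19000 = 57880
176000p + 19000 = 57880
p = (57880 − 19000) / 176000

p = 0.221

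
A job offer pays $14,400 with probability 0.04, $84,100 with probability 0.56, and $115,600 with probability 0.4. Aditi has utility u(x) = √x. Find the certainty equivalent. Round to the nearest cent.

$91,930.24

E[u] = 0.04·√14400 + 0.56·√84100 + 0.4·√115600 = 0.04·120 + 0.56·290 + 0.4·340 = 303.2
CE = (303.2)² = 91930.24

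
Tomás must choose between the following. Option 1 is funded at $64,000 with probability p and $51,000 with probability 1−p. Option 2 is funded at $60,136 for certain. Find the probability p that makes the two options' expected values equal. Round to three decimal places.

p·64000 + (1−p)·51000 = 60136
13000p + 51000 = 60136
p = (60136 − 51000) / 13000

p = 0.703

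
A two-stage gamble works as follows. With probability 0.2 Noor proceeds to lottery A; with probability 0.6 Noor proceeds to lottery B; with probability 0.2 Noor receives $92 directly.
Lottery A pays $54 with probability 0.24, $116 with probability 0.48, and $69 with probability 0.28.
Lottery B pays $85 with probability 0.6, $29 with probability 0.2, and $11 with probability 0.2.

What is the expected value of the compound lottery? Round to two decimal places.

EV(A) = 0.24 × 54 + 0.48 × 116 + 0.28 × 69 = 12.96 + 55.68 + 19.32 = 87.96
EV(B) = 0.6 × 85 + 0.2 × 29 + 0.2 × 11 = 51 + 5.8 + 2.2 = 59
Branch C: 92 (certain)
Overall = 0.2 × 87.96 + 0.6 × 59 + 0.2 × 92 = 17.592 + 35.4 + 18.4 = 71.392

$71.39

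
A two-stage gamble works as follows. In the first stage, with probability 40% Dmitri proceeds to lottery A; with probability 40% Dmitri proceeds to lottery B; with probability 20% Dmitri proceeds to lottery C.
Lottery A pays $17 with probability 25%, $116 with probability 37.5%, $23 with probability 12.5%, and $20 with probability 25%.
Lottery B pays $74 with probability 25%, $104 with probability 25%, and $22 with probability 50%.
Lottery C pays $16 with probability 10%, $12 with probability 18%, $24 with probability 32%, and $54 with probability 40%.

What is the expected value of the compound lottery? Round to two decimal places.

EV(A) = 0.25 × 17 + 0.375 × 116 + 0.125 × 23 + 0.25 × 20 = 4.25 + 43.5 + 2.875 + 5 = 55.625
EV(B) = 0.25 × 74 + 0.25 × 104 + 0.5 × 22 = 18.5 + 26 + 11 = 55.5
EV(C) = 0.1 × 16 + 0.18 × 12 + 0.32 × 24 + 0.4 × 54 = 1.6 + 2.16 + 7.68 + 21.6 = 33.04
Overall = 0.4 × 55.625 + 0.4 × 55.5 + 0.2 × 33.04 = 22.25 + 22.2 + 6.608 = 51.058

$51.06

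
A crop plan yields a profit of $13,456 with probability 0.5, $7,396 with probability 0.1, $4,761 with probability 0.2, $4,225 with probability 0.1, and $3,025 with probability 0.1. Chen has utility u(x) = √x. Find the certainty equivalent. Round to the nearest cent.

$8,537.76

E[u] = 0.5·√13456 + 0.1·√7396 + 0.2·√4761 + 0.1·√4225 + 0.1·√3025 = 0.5·116 + 0.1·86 + 0.2·69 + 0.1·65 + 0.1·55 = 92.4
CE = (92.4)² = 8537.76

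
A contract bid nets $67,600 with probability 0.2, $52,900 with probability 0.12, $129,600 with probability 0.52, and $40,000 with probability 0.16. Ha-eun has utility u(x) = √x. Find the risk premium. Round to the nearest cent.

$4,378.56

E[u] = 0.2·√67600 + 0.12·√52900 + 0.52·√129600 + 0.16·√40000 = 0.2·260 + 0.12·230 + 0.52·360 + 0.16·200 = 298.8
CE = (298.8)² = 89281.44
Risk premium = EV − CE = 93660 − 89281.44 = 4378.56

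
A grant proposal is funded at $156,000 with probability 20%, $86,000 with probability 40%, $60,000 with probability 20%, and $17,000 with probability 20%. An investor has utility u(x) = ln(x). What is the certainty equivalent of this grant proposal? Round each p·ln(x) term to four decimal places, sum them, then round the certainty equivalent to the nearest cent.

$65,179.48

E[u] = 0.2·ln(156000) + 0.4·ln(86000) + 0.2·ln(60000) + 0.2·ln(17000) = 2.3915 + 4.5448 + 2.2004 + 1.9482 = 11.0849
CE = e^11.0849 ≈ 65179.48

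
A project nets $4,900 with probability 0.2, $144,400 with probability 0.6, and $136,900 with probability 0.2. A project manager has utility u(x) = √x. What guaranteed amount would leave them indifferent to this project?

$99,856

E[u] = 0.2·√4900 + 0.6·√144400 + 0.2·√136900 = 0.2·70 + 0.6·380 + 0.2·370 = 316
CE = (316)² = 99856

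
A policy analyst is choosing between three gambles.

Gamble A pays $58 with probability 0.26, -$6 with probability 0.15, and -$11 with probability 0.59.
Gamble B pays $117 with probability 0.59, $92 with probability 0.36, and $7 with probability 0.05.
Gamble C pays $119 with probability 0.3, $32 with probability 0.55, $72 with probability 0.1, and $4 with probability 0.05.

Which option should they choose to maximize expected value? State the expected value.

Gamble A = 0.26 × 58 + 0.15 × (-6) + 0.59 × (-11) = 15.08 − 0.9 − 6.49 = 7.69
Gamble B = 0.59 × 117 + 0.36 × 92 + 0.05 × 7 = 69.03 + 33.12 + 0.35 = 102.5
Gamble C = 0.3 × 119 + 0.55 × 32 + 0.1 × 72 + 0.05 × 4 = 35.7 + 17.6 + 7.2 + 0.2 = 60.7

Gamble B ($102.50)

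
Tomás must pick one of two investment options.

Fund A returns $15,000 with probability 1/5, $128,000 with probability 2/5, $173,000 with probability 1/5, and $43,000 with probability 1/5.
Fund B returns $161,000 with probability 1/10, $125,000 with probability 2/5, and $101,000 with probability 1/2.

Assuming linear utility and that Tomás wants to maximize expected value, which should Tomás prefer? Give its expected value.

Fund B ($116,600)

Fund A = 1/5 × 15000 + 2/5 × 128000 + 1/5 × 173000 + 1/5 × 43000 = 3000 + 51200 + 34600 + 8600 = 97400
Fund B = 1/10 × 161000 + 2/5 × 125000 + 1/2 × 101000 = 16100 + 50000 + 50500 = 116600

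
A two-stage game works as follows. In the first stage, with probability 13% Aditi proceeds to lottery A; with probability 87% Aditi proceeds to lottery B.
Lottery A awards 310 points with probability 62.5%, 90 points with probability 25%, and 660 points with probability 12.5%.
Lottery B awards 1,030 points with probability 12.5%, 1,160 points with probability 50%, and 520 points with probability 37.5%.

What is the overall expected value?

825.1 points

EV(A) = 0.625 × 310 + 0.25 × 90 + 0.125 × 660 = 193.75 + 22.5 + 82.5 = 298.75
EV(B) = 0.125 × 1030 + 0.5 × 1160 + 0.375 × 520 = 128.75 + 580 + 195 = 903.75
Overall = 0.13 × 298.75 + 0.87 × 903.75 = 38.8375 + 786.2625 = 825.1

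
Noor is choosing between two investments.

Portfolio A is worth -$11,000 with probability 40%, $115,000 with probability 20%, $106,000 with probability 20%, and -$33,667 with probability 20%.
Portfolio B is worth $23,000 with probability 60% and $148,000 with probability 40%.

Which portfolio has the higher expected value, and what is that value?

Portfolio A = 0.4 × (-11000) + 0.2 × 115000 + 0.2 × 106000 + 0.2 × (-33667) = -4400 + 23000 + 21200 − 6733.4 = 33066.6
Portfolio B = 0.6 × 23000 + 0.4 × 148000 = 13800 + 59200 = 73000

Portfolio B ($73,000)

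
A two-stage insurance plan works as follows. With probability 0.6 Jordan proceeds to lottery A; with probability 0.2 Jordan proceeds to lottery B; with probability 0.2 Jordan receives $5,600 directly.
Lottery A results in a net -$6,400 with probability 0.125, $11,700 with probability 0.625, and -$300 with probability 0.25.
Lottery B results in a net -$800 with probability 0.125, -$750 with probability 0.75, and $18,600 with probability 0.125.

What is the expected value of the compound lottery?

$5,315

EV(A) = 0.125 × (-6400) + 0.625 × 11700 + 0.25 × (-300) = -800 + 7312.5 − 75 = 6437.5
EV(B) = 0.125 × (-800) + 0.75 × (-750) + 0.125 × 18600 = -100 − 562.5 + 2325 = 1662.5
Branch C: 5600 (certain)
Overall = 0.6 × 6437.5 + 0.2 × 1662.5 + 0.2 × 5600 = 3862.5 + 332.5 + 1120 = 5315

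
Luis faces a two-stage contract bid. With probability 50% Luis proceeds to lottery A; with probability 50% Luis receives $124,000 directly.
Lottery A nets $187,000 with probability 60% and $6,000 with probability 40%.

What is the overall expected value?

EV(A) = 0.6 × 187000 + 0.4 × 6000 = 112200 + 2400 = 114600
Branch B: 124000 (certain)
Overall = 0.5 × 114600 + 0.5 × 124000 = 57300 + 62000 = 119300

$119,300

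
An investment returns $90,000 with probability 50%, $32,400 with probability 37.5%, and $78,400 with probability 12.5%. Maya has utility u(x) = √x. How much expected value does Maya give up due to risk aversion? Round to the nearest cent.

$3,193.75

E[u] = 0.5·√90000 + 0.375·√32400 + 0.125·√78400 = 0.5·300 + 0.375·180 + 0.125·280 = 252.5
CE = (252.5)² = 63756.25
Risk premium = EV − CE = 66950 − 63756.25 = 3193.75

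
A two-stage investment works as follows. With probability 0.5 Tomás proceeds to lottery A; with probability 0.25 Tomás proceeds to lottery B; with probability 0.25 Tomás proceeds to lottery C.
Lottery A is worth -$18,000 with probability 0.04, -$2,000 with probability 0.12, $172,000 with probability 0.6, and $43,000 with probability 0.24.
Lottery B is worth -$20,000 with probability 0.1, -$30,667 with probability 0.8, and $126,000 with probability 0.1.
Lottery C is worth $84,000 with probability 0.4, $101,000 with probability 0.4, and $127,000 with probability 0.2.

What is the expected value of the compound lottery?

EV(A) = 0.04 × (-18000) + 0.12 × (-2000) + 0.6 × 172000 + 0.24 × 43000 = -720 − 240 + 103200 + 10320 = 112560
EV(B) = 0.1 × (-20000) + 0.8 × (-30667) + 0.1 × 126000 = -2000 − 24533.6 + 12600 = -13933.6
EV(C) = 0.4 × 84000 + 0.4 × 101000 + 0.2 × 127000 = 33600 + 40400 + 25400 = 99400
Overall = 0.5 × 112560 + 0.25 × (-13933.6) + 0.25 × 99400 = 56280 − 3483.4 + 24850 = 77646.6

$77,646.60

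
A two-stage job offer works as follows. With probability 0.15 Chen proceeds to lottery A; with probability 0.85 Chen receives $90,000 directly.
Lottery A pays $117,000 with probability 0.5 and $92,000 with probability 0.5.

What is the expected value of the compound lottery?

EV(A) = 0.5 × 117000 + 0.5 × 92000 = 58500 + 46000 = 104500
Branch B: 90000 (certain)
Overall = 0.15 × 104500 + 0.85 × 90000 = 15675 + 76500 = 92175

$92,175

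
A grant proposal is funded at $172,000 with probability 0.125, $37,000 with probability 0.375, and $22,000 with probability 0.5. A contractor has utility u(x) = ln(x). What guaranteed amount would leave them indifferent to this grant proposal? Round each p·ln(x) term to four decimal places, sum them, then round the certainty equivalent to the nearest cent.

$34,572.02

E[u] = 0.125·ln(172000) + 0.375·ln(37000) + 0.5·ln(22000) = 1.5069 + 3.9445 + 4.9994 = 10.4508
CE = e^10.4508 ≈ 34572.02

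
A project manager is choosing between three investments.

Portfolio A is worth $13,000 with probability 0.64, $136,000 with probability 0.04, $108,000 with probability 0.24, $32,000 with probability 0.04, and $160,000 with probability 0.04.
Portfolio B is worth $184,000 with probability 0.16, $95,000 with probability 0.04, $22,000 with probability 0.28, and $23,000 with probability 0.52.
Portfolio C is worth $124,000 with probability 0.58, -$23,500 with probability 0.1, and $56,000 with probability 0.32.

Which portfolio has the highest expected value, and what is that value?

Portfolio C ($87,490)

Portfolio A = 0.64 × 13000 + 0.04 × 136000 + 0.24 × 108000 + 0.04 × 32000 + 0.04 × 160000 = 8320 + 5440 + 25920 + 1280 + 6400 = 47360
Portfolio B = 0.16 × 184000 + 0.04 × 95000 + 0.28 × 22000 + 0.52 × 23000 = 29440 + 3800 + 6160 + 11960 = 51360
Portfolio C = 0.58 × 124000 + 0.1 × (-23500) + 0.32 × 56000 = 71920 − 2350 + 17920 = 87490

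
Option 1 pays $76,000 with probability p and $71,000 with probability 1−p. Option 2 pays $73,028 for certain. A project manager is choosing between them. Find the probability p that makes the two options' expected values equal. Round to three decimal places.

p·76000 + (1−p)·71000 = 73028
5000p + 71000 = 73028
p = (73028 − 71000) / 5000

p = 0.406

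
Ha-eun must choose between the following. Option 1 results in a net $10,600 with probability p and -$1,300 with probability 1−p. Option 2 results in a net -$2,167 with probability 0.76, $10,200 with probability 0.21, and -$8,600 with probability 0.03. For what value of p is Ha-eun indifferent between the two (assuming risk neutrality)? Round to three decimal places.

EV(Option 2) = 0.76 × (-2167) + 0.21 × 10200 + 0.03 × (-8600) = -1646.92 + 2142 − 258 = 237.08
p·10600 + (1−p)·(-1300) = 237.08
11900p − 1300 = 237.08
p = (237.08 + 1300) / 11900

p = 0.129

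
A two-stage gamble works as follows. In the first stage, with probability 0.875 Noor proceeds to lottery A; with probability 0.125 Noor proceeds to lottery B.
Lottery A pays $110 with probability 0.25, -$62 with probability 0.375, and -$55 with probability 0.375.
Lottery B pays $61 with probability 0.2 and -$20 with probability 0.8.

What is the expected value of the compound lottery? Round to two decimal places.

EV(A) = 0.25 × 110 + 0.375 × (-62) + 0.375 × (-55) = 27.5 − 23.25 − 20.625 = -16.375
EV(B) = 0.2 × 61 + 0.8 × (-20) = 12.2 − 16 = -3.8
Overall = 0.875 × (-16.375) + 0.125 × (-3.8) = -14.328125 − 0.475 = -14.803125

-$14.80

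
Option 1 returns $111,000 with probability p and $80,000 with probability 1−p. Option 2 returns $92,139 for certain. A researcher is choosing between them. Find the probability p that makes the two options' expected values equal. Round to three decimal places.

p·111000 + (1−p)·80000 = 92139
31000p + 80000 = 92139
p = (92139 − 80000) / 31000

p = 0.392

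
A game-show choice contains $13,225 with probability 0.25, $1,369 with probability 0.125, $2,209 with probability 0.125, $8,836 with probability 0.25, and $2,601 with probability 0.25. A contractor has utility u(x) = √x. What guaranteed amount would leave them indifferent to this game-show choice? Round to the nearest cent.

$5,700.25

E[u] = 0.25·√13225 + 0.125·√1369 + 0.125·√2209 + 0.25·√8836 + 0.25·√2601 = 0.25·115 + 0.125·37 + 0.125·47 + 0.25·94 + 0.25·51 = 75.5
CE = (75.5)² = 5700.25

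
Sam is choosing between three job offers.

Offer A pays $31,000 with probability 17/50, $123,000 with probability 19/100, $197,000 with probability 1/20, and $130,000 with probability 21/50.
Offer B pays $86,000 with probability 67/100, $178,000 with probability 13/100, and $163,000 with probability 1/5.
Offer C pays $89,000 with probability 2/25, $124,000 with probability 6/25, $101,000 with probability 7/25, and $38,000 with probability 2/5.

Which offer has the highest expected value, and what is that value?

Offer A = 17/50 × 31000 + 19/100 × 123000 + 1/20 × 197000 + 21/50 × 130000 = 10540 + 23370 + 9850 + 54600 = 98360
Offer B = 67/100 × 86000 + 13/100 × 178000 + 1/5 × 163000 = 57620 + 23140 + 32600 = 113360
Offer C = 2/25 × 89000 + 6/25 × 124000 + 7/25 × 101000 + 2/5 × 38000 = 7120 + 29760 + 28280 + 15200 = 80360

Offer B ($113,360)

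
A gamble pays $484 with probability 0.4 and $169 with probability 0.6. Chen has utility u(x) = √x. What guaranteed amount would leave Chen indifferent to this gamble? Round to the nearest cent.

$275.56

E[u] = 0.4·√484 + 0.6·√169 = 0.4·22 + 0.6·13 = 16.6
CE = (16.6)² = 275.56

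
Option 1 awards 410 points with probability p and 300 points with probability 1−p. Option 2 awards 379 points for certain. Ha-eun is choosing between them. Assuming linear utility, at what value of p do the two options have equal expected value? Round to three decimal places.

p = 0.718

p·410 + (1−p)·300 = 379
110p + 300 = 379
p = (379 − 300) / 110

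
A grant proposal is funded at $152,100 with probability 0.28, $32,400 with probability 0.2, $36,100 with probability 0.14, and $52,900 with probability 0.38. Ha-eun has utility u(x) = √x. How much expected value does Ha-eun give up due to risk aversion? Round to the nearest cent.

E[u] = 0.28·√152100 + 0.2·√32400 + 0.14·√36100 + 0.38·√52900 = 0.28·390 + 0.2·180 + 0.14·190 + 0.38·230 = 259.2
CE = (259.2)² = 67184.64
Risk premium = EV − CE = 74224 − 67184.64 = 7039.36

$7,039.36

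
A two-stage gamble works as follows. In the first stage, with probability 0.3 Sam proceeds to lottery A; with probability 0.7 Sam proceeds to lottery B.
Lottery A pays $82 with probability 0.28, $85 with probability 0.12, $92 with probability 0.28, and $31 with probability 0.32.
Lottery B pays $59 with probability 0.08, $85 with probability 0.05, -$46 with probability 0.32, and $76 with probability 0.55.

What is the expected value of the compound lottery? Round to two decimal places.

$45.89

EV(A) = 0.28 × 82 + 0.12 × 85 + 0.28 × 92 + 0.32 × 31 = 22.96 + 10.2 + 25.76 + 9.92 = 68.84
EV(B) = 0.08 × 59 + 0.05 × 85 + 0.32 × (-46) + 0.55 × 76 = 4.72 + 4.25 − 14.72 + 41.8 = 36.05
Overall = 0.3 × 68.84 + 0.7 × 36.05 = 20.652 + 25.235 = 45.887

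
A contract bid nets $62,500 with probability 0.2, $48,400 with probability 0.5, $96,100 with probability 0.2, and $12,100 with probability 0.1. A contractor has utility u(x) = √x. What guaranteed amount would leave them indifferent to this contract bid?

$54,289

E[u] = 0.2·√62500 + 0.5·√48400 + 0.2·√96100 + 0.1·√12100 = 0.2·250 + 0.5·220 + 0.2·310 + 0.1·110 = 233
CE = (233)² = 54289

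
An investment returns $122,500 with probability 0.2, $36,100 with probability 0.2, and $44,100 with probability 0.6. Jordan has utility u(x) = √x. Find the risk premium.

E[u] = 0.2·√122500 + 0.2·√36100 + 0.6·√44100 = 0.2·350 + 0.2·190 + 0.6·210 = 234
CE = (234)² = 54756
Risk premium = EV − CE = 58180 − 54756 = 3424

$3,424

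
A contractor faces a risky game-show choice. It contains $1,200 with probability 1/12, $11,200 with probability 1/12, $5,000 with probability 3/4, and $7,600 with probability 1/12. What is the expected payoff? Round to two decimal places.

EV = 1/12 × 1200 + 1/12 × 11200 + 3/4 × 5000 + 1/12 × 7600 = 100 + 933.3333 + 3750 + 633.3333 = 5416.6667

$5,416.67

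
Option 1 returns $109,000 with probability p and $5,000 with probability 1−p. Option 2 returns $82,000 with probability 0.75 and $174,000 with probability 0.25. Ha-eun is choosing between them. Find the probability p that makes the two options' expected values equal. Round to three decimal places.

p = 0.962

EV(Option 2) = 0.75 × 82000 + 0.25 × 174000 = 61500 + 43500 = 105000
p·109000 + (1−p)·5000 = 105000
104000p + 5000 = 105000
p = (105000 − 5000) / 104000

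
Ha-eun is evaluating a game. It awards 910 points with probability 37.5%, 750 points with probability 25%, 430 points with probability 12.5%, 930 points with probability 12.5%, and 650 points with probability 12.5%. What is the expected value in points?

780 points

EV = 0.375 × 910 + 0.25 × 750 + 0.125 × 430 + 0.125 × 930 + 0.125 × 650 = 341.25 + 187.5 + 53.75 + 116.25 + 81.25 = 780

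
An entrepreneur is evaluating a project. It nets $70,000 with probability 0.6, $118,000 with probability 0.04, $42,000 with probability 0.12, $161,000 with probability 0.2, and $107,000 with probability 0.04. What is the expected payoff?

EV = 0.6 × 70000 + 0.04 × 118000 + 0.12 × 42000 + 0.2 × 161000 + 0.04 × 107000 = 42000 + 4720 + 5040 + 32200 + 4280 = 88240

$88,240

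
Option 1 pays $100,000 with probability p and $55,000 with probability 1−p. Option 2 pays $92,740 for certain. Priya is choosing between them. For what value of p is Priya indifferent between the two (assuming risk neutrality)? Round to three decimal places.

p = 0.839

p·100000 + (1−p)·55000 = 92740
45000p + 55000 = 92740
p = (92740 − 55000) / 45000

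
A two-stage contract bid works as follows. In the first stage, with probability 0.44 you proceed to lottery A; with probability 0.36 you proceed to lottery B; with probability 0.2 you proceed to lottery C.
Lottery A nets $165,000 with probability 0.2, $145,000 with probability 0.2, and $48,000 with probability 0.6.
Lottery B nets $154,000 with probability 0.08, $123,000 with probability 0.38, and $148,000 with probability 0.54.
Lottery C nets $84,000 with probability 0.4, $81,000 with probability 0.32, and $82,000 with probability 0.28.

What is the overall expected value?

EV(A) = 0.2 × 165000 + 0.2 × 145000 + 0.6 × 48000 = 33000 + 29000 + 28800 = 90800
EV(B) = 0.08 × 154000 + 0.38 × 123000 + 0.54 × 148000 = 12320 + 46740 + 79920 = 138980
EV(C) = 0.4 × 84000 + 0.32 × 81000 + 0.28 × 82000 = 33600 + 25920 + 22960 = 82480
Overall = 0.44 × 90800 + 0.36 × 138980 + 0.2 × 82480 = 39952 + 50032.8 + 16496 = 106480.8

$106,480.80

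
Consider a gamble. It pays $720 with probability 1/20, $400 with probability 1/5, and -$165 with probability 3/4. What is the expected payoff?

-$7.75

EV = 1/20 × 720 + 1/5 × 400 + 3/4 × (-165) = 36 + 80 − 123.75 = -7.75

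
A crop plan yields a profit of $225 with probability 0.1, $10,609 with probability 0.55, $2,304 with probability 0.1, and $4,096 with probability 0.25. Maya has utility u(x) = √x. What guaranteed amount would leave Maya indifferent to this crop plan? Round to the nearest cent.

$6,233.10

E[u] = 0.1·√225 + 0.55·√10609 + 0.1·√2304 + 0.25·√4096 = 0.1·15 + 0.55·103 + 0.1·48 + 0.25·64 = 78.95
CE = (78.95)² = 6233.1025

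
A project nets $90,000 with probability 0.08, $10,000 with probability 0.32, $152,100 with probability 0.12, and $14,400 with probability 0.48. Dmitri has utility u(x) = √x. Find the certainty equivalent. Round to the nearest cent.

$25,728.16

E[u] = 0.08·√90000 + 0.32·√10000 + 0.12·√152100 + 0.48·√14400 = 0.08·300 + 0.32·100 + 0.12·390 + 0.48·120 = 160.4
CE = (160.4)² = 25728.16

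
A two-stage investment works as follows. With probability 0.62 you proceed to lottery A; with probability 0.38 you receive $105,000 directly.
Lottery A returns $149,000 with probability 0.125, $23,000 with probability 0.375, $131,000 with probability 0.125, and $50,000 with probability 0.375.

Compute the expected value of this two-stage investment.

EV(A) = 0.125 × 149000 + 0.375 × 23000 + 0.125 × 131000 + 0.375 × 50000 = 18625 + 8625 + 16375 + 18750 = 62375
Branch B: 105000 (certain)
Overall = 0.62 × 62375 + 0.38 × 105000 = 38672.5 + 39900 = 78572.5

$78,572.50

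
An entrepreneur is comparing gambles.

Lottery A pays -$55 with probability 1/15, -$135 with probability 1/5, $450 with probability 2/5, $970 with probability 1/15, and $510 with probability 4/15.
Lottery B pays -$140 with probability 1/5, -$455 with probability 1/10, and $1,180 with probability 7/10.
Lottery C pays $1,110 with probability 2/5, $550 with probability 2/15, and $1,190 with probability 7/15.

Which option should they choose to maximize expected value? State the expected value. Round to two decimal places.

Lottery C ($1,072.67)

Lottery A = 1/15 × (-55) + 1/5 × (-135) + 2/5 × 450 + 1/15 × 970 + 4/15 × 510 = -3.6667 − 27 + 180 + 64.6667 + 136 = 350
Lottery B = 1/5 × (-140) + 1/10 × (-455) + 7/10 × 1180 = -28 − 45.5 + 826 = 752.5
Lottery C = 2/5 × 1110 + 2/15 × 550 + 7/15 × 1190 = 444 + 73.3333 + 555.3333 = 1072.6667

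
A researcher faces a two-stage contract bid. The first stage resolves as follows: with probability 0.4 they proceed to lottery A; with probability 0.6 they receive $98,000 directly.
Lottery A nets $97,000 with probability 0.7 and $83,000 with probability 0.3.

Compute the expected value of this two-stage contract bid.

$95,920

EV(A) = 0.7 × 97000 + 0.3 × 83000 = 67900 + 24900 = 92800
Branch B: 98000 (certain)
Overall = 0.4 × 92800 + 0.6 × 98000 = 37120 + 58800 = 95920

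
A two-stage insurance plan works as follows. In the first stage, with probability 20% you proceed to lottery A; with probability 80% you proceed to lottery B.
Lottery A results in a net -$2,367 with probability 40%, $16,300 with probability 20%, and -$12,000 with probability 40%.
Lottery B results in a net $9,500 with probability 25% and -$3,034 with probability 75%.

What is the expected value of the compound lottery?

EV(A) = 0.4 × (-2367) + 0.2 × 16300 + 0.4 × (-12000) = -946.8 + 3260 − 4800 = -2486.8
EV(B) = 0.25 × 9500 + 0.75 × (-3034) = 2375 − 2275.5 = 99.5
Overall = 0.2 × (-2486.8) + 0.8 × 99.5 = -497.36 + 79.6 = -417.76

-$417.76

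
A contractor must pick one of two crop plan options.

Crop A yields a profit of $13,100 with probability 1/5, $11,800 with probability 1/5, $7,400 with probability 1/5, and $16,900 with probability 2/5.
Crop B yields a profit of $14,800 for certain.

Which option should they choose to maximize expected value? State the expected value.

Crop B ($14,800)

Crop A = 1/5 × 13100 + 1/5 × 11800 + 1/5 × 7400 + 2/5 × 16900 = 2620 + 2360 + 1480 + 6760 = 13220
Crop B: 14800 (certain)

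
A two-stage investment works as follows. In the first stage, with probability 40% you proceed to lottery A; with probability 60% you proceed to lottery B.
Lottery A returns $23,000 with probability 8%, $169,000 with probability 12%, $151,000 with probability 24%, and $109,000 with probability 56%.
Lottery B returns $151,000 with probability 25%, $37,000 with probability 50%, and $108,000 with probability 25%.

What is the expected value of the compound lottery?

$97,710

EV(A) = 0.08 × 23000 + 0.12 × 169000 + 0.24 × 151000 + 0.56 × 109000 = 1840 + 20280 + 36240 + 61040 = 119400
EV(B) = 0.25 × 151000 + 0.5 × 37000 + 0.25 × 108000 = 37750 + 18500 + 27000 = 83250
Overall = 0.4 × 119400 + 0.6 × 83250 = 47760 + 49950 = 97710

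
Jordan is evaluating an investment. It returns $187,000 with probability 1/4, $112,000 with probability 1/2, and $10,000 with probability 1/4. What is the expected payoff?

EV = 1/4 × 187000 + 1/2 × 112000 + 1/4 × 10000 = 46750 + 56000 + 2500 = 105250

$105,250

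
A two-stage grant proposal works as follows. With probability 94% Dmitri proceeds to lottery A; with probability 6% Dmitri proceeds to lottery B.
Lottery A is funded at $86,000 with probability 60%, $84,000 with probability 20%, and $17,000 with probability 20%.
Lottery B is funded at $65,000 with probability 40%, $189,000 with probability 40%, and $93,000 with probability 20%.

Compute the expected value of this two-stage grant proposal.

$74,704

EV(A) = 0.6 × 86000 + 0.2 × 84000 + 0.2 × 17000 = 51600 + 16800 + 3400 = 71800
EV(B) = 0.4 × 65000 + 0.4 × 189000 + 0.2 × 93000 = 26000 + 75600 + 18600 = 120200
Overall = 0.94 × 71800 + 0.06 × 120200 = 67492 + 7212 = 74704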